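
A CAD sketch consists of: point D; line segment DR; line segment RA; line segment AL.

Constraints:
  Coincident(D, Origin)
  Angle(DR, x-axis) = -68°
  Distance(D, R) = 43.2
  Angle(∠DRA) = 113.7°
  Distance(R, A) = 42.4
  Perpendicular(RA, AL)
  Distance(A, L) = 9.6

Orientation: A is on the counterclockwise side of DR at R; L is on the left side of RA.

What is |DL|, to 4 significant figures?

66.85

D is at the origin; DR runs at -68.0° with length 43.2, so R = 43.2·(cos -68.0°, sin -68.0°) = (16.18, -40.05). ∠DRA = 113.7°, so RA runs at -68.0° + (180° − 113.7°) = -1.700° from the x-axis; with |RA| = 42.4, A = R + 42.4·(cos -1.700°, sin -1.700°) = (58.56, -41.31). RA ⟂ AL; with |AL| = 9.6 on the left of RA, L = A + 9.6·(0.02967, 0.9996) = (58.85, -31.72). Then |DL| = |L − D| = 66.85.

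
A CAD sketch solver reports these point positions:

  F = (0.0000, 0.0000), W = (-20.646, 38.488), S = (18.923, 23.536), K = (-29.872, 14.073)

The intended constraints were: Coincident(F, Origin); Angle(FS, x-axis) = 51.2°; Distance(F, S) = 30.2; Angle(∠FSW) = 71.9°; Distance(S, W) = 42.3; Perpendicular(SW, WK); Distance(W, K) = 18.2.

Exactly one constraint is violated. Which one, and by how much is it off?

Distance(W, K) = 18.2 — off by 7.90.

F = (0.00, 0.00) ✓; FS at 51.20° ✓; |FS| = 30.20 ✓; ∠FSW = 71.90° ✓; |SW| = 42.30 ✓; ∠(SW, WK) = 90.00° ✓; |WK| = 26.10 ✗.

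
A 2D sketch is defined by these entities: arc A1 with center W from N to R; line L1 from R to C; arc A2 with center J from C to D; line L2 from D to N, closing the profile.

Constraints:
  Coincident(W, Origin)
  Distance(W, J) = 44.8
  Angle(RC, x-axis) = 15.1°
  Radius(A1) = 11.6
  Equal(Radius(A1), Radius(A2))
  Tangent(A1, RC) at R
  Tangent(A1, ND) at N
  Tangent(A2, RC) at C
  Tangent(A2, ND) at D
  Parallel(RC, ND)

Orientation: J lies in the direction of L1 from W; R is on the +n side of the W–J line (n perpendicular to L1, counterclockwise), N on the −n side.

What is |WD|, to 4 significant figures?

46.28

Tangency of A1 to both parallel lines with radius 11.6 puts R and N at W ± 11.6·n: R = (-3.022, 11.20), N = (3.022, -11.20). Equal radii place C and D the same way about J: C = J + 11.6·n = (40.23, 22.87), D = J − 11.6·n = (46.28, 0.4711). Then |WD| = |D − W| = 46.28.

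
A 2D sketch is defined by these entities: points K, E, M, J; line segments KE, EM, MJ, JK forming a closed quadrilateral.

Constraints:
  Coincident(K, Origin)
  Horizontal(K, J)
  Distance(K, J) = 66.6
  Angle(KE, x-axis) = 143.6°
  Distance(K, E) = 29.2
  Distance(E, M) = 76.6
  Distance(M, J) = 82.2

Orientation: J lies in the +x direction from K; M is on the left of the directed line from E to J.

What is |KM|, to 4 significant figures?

78.64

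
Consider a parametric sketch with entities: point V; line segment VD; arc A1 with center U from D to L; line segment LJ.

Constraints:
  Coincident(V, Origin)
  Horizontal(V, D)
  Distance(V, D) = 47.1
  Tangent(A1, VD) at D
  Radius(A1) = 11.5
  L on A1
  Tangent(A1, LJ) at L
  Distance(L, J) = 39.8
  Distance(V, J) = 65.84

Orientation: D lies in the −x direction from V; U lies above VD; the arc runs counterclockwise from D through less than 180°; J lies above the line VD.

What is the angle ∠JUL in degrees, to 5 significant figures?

73.884°

V is at the origin; VD is horizontal with |VD| = 47.1 and D on the −x side, so D = (-47.100, 0.0000). Tangency of A1 to VD means the radius UD is perpendicular to VD, so U = D + (0, 11.5) = (-47.100, 11.500). Since UL ⟂ LJ (tangency), |UJ| = √(11.5² + 39.8²) = 41.428 regardless of where L sits on A1. So J lies on both circle(V, 65.84) and circle(U, 41.428); the above-VD intersection is J = (-39.980, 52.312). L is the foot of the tangent from J: L = (-35.668, 12.746).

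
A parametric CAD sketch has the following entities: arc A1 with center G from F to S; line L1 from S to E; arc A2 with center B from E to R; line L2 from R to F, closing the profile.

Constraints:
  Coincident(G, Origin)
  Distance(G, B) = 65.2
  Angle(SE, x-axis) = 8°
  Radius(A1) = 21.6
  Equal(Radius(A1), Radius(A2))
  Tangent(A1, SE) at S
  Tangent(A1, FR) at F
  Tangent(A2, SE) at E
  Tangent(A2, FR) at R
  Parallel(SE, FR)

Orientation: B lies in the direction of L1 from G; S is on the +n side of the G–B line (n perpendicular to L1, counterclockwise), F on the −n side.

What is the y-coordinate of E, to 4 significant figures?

30.46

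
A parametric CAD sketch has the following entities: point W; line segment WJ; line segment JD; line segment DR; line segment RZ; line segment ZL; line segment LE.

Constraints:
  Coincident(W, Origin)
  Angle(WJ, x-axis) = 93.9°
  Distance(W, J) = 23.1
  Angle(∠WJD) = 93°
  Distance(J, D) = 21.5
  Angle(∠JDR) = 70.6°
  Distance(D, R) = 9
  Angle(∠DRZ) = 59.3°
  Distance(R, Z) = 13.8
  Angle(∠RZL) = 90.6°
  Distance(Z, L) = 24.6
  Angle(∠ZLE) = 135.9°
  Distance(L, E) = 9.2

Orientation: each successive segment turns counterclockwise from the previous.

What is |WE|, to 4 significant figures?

56.10

W is at the origin; WJ runs at 93.9° with length 23.1, so J = (-1.571, 23.05). ∠WJD = 93.0° gives JD at -179.1° from the x-axis; with |JD| = 21.5, D = (-23.07, 22.71). ∠JDR = 70.6° gives DR at -69.70° from the x-axis; with |DR| = 9.0, R = (-19.95, 14.27). ∠DRZ = 59.3° gives RZ at 51.00° from the x-axis; with |RZ| = 13.8, Z = (-11.26, 24.99). ∠RZL = 90.6° gives ZL at 140.4° from the x-axis; with |ZL| = 24.6, L = (-30.22, 40.67). ∠ZLE = 135.9° gives LE at -175.5° from the x-axis; with |LE| = 9.2, E = (-39.39, 39.95). Then |WE| = |E − W| = 56.10.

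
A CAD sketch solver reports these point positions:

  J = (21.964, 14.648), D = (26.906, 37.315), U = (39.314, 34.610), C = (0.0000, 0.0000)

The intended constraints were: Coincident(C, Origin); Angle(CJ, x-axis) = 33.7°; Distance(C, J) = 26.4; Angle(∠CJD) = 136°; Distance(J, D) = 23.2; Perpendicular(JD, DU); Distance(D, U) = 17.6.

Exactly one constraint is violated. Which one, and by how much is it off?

Distance(D, U) = 17.6 — off by 4.90.

C = (0.00, 0.00) ✓; CJ at 33.70° ✓; |CJ| = 26.40 ✓; ∠CJD = 136.0° ✓; |JD| = 23.20 ✓; ∠(JD, DU) = 90.00° ✓; |DU| = 12.70 ✗.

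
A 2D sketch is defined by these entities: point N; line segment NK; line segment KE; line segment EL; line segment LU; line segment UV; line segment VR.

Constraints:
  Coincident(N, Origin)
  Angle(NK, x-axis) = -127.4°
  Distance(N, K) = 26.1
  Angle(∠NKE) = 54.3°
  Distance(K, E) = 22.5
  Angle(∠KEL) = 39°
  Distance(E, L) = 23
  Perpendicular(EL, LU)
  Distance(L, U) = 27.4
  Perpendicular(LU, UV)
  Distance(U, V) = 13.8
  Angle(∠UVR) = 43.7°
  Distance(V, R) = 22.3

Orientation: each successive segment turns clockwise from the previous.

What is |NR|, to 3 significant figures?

24.7

LU is perpendicular to UV, so UV runs at 146°; with |UV| = 13.8, V = (-30.1, -27.1). ∠UVR = 43.7° gives VR at 9.60° from the x-axis; with |VR| = 22.3, R = (-8.15, -23.3). Then |NR| = |R − N| = 24.7.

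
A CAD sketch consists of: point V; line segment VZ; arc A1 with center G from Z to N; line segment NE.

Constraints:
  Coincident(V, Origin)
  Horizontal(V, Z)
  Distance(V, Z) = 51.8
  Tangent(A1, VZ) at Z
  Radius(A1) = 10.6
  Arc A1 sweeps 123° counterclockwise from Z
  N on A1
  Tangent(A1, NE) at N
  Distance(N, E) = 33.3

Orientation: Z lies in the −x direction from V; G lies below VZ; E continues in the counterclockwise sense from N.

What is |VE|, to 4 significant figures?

61.43

V is at the origin; VZ is horizontal with |VZ| = 51.8 and Z on the −x side, so Z = (-51.80, 0.000). The tangent condition forces GZ to be normal to VZ, so G = Z + (0, -10.6) = (-51.80, -10.60). On A1, Z sits at bearing 90° from G; a 123° counterclockwise sweep puts N at bearing 213°, so N = G + 10.6·(cos 213°, sin 213°) = (-60.69, -16.37). The tangent condition forces GN to be normal to NE, so NE runs along (−sin 213°, cos 213°); with |NE| = 33.3, E = (-42.55, -44.30). Then |VE| = |E − V| = 61.43.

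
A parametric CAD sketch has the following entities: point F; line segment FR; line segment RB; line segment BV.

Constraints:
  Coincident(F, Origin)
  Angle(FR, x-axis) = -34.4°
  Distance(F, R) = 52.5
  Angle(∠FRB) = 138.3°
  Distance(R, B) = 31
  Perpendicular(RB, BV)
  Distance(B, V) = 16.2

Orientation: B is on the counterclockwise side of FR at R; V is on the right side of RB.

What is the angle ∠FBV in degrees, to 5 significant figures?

116.45°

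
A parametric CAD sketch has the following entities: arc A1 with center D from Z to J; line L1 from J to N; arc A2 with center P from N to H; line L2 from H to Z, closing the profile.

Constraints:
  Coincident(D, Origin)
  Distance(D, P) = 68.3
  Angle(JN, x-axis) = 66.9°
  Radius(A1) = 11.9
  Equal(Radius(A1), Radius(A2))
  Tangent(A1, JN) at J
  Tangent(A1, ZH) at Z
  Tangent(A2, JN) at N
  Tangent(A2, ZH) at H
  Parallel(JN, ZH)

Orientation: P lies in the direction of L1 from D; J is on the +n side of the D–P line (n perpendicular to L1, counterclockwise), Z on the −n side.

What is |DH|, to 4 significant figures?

69.33

The slot axis is L1's direction at 66.9°, so u = (cos 66.9°, sin 66.9°) = (0.3923, 0.9198) and n = (−sin 66.9°, cos 66.9°) = (-0.9198, 0.3923). D is at the origin and P lies 68.3 along u from D, so P = 68.3·u = (26.80, 62.82). Tangency of A1 to both parallel lines with radius 11.9 puts J and Z at D ± 11.9·n: J = (-10.95, 4.669), Z = (10.95, -4.669). Equal radii place N and H the same way about P: N = P + 11.9·n = (15.85, 67.49), H = P − 11.9·n = (37.74, 58.15). Then |DH| = |H − D| = 69.33.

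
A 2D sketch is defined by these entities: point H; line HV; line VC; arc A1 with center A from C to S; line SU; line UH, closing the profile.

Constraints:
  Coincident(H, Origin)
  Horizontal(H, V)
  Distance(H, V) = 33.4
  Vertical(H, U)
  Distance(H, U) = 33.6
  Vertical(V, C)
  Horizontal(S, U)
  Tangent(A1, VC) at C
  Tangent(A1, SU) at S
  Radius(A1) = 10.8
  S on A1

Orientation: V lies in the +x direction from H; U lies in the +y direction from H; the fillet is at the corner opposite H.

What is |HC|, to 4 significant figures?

40.44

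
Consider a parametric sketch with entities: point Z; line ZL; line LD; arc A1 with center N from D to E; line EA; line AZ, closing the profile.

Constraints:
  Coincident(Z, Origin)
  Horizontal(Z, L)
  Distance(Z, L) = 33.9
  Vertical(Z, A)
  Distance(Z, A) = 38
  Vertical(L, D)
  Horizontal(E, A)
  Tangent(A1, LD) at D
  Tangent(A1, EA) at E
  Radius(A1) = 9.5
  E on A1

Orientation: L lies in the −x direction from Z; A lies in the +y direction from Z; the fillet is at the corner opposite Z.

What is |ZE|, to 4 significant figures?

45.16

Z is at the origin; Z and L share the same y with |ZL| = 33.9 and L on the −x side, so L = (-33.90, 0.000). Z and A share the same x with |ZA| = 38.0 and A on the +y side, so A = (0.000, 38.00). The virtual corner opposite Z is at (-33.90, 38.00). Tangency of A1 to LD means the radius ND is perpendicular to LD and tangency of A1 to EA means the radius NE is perpendicular to EA, with radius 9.5, so the center N sits 9.5 in from both sides at N = (-24.40, 28.50). That places the tangent points at D = (-33.90, 28.50) on LD and E = (-24.40, 38.00) on EA. Then |ZE| = |E − Z| = 45.16.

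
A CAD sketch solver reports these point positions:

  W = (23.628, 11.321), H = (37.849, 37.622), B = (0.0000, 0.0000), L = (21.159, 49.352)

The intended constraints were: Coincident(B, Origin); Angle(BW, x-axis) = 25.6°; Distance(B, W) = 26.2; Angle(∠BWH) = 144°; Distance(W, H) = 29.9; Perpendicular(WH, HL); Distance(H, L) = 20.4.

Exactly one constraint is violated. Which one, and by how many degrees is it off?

Perpendicular(WH, HL) — off by 6.70°.

B = (0.00, 0.00) ✓; BW at 25.60° ✓; |BW| = 26.20 ✓; ∠BWH = 144.0° ✓; |WH| = 29.90 ✓; ∠(WH, HL) = 83.30° ✗; |HL| = 20.40 ✓.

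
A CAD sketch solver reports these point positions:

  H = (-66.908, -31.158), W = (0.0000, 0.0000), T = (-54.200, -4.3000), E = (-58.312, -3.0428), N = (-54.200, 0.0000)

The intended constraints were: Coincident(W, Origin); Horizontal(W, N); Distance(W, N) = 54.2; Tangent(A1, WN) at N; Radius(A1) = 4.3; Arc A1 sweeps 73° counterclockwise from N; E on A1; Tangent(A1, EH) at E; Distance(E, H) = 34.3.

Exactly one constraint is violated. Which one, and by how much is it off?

Distance(E, H) = 34.3 — off by 4.90.

W = (0.00, 0.00) ✓; W.y = 0.00, N.y = 0.00 ✓; |WN| = 54.20 ✓; ∠(TN, NW) = 90.00° ✓; |TN| = 4.300 ✓; bearing(T→E) − bearing(T→N) = 73.00° ✓; |TE| = 4.300 ✓; ∠(TE, EH) = 90.00° ✓; |EH| = 29.40 ✗.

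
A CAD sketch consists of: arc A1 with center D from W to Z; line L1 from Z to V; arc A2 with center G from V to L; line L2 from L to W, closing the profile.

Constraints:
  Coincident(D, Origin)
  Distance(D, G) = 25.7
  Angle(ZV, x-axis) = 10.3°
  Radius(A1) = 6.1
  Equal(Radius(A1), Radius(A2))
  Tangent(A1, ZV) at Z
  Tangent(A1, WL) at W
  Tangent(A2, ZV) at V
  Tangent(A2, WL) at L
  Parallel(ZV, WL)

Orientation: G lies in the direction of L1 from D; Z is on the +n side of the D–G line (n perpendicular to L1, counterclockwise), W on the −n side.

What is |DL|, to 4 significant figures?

26.41

The slot axis is L1's direction at 10.3°, so u = (cos 10.3°, sin 10.3°) = (0.9839, 0.1788) and n = (−sin 10.3°, cos 10.3°) = (-0.1788, 0.9839). D is at the origin and G lies 25.7 along u from D, so G = 25.7·u = (25.29, 4.595). Tangency of A1 to both parallel lines with radius 6.1 puts Z and W at D ± 6.1·n: Z = (-1.091, 6.002), W = (1.091, -6.002). Equal radii place V and L the same way about G: V = G + 6.1·n = (24.20, 10.60), L = G − 6.1·n = (26.38, -1.406). Then |DL| = |L − D| = 26.41.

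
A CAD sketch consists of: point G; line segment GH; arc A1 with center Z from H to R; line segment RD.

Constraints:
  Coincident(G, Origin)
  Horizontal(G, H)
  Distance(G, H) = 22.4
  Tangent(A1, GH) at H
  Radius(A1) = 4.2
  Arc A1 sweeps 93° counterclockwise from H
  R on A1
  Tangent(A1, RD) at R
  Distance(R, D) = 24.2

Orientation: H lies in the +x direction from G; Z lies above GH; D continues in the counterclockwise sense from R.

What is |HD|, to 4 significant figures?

28.74

G is at the origin; G and H share the same y with |GH| = 22.4 and H on the +x side, so H = (22.40, 0.000). A1 meets GH tangentially, so ZH is at right angles to GH, so Z = H + (0, 4.2) = (22.40, 4.200). On A1, H sits at bearing -90° from Z; a 93° counterclockwise sweep puts R at bearing 3°, so R = Z + 4.2·(cos 3°, sin 3°) = (26.59, 4.420). A1 meets RD tangentially, so ZR is at right angles to RD, so RD runs along (−sin 3°, cos 3°); with |RD| = 24.2, D = (25.33, 28.59). Then |HD| = |D − H| = 28.74.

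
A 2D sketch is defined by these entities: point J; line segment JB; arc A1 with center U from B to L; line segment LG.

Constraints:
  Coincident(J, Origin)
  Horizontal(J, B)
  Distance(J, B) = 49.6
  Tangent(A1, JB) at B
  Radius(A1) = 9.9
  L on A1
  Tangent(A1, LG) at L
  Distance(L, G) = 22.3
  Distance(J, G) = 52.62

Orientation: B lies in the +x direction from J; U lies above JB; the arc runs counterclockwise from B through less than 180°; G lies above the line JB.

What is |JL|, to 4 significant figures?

59.14

J is at the origin; JB is horizontal with |JB| = 49.6 and B on the +x side, so B = (49.60, 0.000). Since A1 is tangent to JB there, UB ⟂ JB, so U = B + (0, 9.9) = (49.60, 9.900). Since UL ⟂ LG (tangency), |UG| = √(9.9² + 22.3²) = 24.40 regardless of where L sits on A1. So G lies on both circle(J, 52.62) and circle(U, 24.40); the above-JB intersection is G = (41.15, 32.79). L is the foot of the tangent from G: L = (56.70, 16.80).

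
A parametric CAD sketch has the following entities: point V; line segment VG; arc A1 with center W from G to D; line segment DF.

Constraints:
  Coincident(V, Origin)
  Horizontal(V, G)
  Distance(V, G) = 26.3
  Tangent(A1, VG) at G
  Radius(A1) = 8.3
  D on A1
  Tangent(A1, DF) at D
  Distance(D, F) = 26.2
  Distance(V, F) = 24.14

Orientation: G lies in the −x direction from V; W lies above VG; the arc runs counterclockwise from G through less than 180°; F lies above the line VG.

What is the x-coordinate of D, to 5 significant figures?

-19.753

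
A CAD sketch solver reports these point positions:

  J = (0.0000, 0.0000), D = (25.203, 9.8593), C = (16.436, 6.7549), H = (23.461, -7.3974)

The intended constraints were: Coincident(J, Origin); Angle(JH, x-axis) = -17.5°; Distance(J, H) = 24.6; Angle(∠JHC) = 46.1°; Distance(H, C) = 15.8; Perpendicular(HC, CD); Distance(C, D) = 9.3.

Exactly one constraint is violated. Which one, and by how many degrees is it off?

Perpendicular(HC, CD) — off by 6.90°.

J = (0.00, 0.00) ✓; JH at -17.50° ✓; |JH| = 24.60 ✓; ∠JHC = 46.10° ✓; |HC| = 15.80 ✓; ∠(HC, CD) = 96.90° ✗; |CD| = 9.300 ✓.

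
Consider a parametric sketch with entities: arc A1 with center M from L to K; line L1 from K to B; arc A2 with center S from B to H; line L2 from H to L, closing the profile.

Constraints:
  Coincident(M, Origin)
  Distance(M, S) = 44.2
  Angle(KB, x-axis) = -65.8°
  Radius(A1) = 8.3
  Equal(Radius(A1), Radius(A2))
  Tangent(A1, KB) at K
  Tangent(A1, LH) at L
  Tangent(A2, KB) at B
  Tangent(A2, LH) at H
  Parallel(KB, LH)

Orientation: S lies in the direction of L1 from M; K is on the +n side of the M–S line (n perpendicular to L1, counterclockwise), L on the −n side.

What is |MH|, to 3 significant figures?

45.0

Tangency of A1 to both parallel lines with radius 8.3 puts K and L at M ± 8.3·n: K = (7.57, 3.40), L = (-7.57, -3.40). Equal radii place B and H the same way about S: B = S + 8.3·n = (25.7, -36.9), H = S − 8.3·n = (10.5, -43.7). Then |MH| = |H − M| = 45.0.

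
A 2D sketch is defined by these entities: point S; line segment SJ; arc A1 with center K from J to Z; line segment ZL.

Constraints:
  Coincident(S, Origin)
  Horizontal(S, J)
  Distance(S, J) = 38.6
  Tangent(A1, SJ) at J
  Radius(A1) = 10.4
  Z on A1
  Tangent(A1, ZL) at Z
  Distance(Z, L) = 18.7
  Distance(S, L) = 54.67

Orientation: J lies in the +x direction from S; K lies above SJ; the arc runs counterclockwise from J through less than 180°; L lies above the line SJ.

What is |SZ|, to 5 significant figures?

50.357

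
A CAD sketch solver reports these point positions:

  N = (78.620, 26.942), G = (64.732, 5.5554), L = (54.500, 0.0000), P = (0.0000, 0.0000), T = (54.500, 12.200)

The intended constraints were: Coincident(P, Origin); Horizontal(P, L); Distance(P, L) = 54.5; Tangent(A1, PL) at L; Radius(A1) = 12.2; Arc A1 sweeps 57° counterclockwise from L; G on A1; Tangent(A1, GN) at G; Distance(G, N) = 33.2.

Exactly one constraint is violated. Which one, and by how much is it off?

Distance(G, N) = 33.2 — off by 7.70.

P = (0.00, 0.00) ✓; P.y = 0.00, L.y = 0.00 ✓; |PL| = 54.50 ✓; ∠(TL, LP) = 90.00° ✓; |TL| = 12.20 ✓; bearing(T→G) − bearing(T→L) = 57.00° ✓; |TG| = 12.20 ✓; ∠(TG, GN) = 90.00° ✓; |GN| = 25.50 ✗.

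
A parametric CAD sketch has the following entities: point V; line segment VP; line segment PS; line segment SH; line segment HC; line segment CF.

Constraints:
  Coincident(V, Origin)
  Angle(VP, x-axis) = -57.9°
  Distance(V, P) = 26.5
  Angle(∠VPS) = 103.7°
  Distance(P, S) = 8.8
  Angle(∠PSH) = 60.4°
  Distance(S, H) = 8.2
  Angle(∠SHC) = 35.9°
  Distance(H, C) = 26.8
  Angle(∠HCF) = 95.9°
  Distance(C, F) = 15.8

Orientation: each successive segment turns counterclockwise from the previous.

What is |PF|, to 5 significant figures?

28.629

∠SHC = 35.9° gives HC at -77.900° from the x-axis; with |HC| = 26.8, C = (21.956, -40.389). ∠HCF = 95.9° gives CF at 6.2000° from the x-axis; with |CF| = 15.8, F = (37.664, -38.682). Then |PF| = |F − P| = 28.629.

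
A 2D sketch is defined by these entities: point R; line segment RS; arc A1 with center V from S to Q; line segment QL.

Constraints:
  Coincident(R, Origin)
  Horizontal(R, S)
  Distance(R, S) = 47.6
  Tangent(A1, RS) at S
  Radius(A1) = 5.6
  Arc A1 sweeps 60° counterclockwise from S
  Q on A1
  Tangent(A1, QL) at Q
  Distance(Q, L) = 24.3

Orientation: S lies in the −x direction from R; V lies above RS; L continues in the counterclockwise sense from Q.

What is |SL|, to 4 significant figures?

29.28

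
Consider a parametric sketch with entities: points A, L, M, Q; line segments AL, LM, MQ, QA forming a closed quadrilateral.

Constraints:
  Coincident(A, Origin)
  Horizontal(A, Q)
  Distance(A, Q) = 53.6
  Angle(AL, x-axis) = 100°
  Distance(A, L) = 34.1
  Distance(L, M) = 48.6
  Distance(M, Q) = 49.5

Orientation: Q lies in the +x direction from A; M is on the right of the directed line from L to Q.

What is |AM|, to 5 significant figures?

14.801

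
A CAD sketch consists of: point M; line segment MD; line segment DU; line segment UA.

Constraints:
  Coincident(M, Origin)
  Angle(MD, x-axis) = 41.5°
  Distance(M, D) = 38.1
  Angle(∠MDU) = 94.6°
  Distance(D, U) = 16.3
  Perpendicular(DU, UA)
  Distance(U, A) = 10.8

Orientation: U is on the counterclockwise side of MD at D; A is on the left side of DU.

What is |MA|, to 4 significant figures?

33.37

∠MDU = 94.6°, so DU runs at 41.5° + (180° − 94.6°) = 126.9° from the x-axis; with |DU| = 16.3, U = D + 16.3·(cos 126.9°, sin 126.9°) = (18.75, 38.28). DU is perpendicular to UA; with |UA| = 10.8 on the left of DU, A = U + 10.8·(-0.7997, -0.6004) = (10.11, 31.80). Then |MA| = |A − M| = 33.37.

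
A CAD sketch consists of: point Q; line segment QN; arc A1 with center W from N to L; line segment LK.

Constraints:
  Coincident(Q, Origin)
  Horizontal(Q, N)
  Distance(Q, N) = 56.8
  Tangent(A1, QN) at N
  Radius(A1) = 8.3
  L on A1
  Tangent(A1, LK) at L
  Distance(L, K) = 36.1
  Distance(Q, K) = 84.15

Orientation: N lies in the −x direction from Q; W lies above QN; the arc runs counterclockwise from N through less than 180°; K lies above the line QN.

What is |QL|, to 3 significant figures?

52.2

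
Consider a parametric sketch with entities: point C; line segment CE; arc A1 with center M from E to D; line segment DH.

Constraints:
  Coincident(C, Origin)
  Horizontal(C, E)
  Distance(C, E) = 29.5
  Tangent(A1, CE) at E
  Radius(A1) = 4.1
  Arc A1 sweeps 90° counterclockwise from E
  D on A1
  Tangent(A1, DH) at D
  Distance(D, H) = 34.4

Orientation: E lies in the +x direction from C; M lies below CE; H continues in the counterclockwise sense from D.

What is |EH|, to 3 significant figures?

38.7

C is at the origin; CE is horizontal with |CE| = 29.5 and E on the +x side, so E = (29.5, 0.00). Since A1 is tangent to CE there, ME ⟂ CE, so M = E + (0, -4.1) = (29.5, -4.10). On A1, E sits at bearing 90° from M; a 90° counterclockwise sweep puts D at bearing 180°, so D = M + 4.1·(cos 180°, sin 180°) = (25.4, -4.10). Tangency of A1 to DH means the radius MD is perpendicular to DH, so DH runs along (−sin 180°, cos 180°); with |DH| = 34.4, H = (25.4, -38.5). Then |EH| = |H − E| = 38.7.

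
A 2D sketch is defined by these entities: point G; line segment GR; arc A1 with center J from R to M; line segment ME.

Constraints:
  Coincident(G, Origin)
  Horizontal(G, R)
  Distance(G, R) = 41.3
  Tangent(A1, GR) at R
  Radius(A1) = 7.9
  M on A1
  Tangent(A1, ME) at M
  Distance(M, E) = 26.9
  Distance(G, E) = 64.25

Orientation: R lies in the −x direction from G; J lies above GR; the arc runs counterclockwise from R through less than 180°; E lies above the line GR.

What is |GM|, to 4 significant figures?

38.48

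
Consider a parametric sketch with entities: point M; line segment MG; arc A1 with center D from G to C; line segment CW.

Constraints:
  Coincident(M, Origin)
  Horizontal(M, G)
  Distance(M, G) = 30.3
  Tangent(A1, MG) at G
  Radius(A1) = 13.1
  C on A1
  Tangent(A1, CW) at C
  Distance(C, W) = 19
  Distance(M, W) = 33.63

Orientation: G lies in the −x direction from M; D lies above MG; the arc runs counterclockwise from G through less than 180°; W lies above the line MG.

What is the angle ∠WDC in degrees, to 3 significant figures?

55.4°

Checks: M = (0.00, 0.00) ✓; |DC| = 13.10 ✓; ∠(DC, CW) = 90.00° ✓; |CW| = 19.00 ✓; |MW| = 33.63 ✓.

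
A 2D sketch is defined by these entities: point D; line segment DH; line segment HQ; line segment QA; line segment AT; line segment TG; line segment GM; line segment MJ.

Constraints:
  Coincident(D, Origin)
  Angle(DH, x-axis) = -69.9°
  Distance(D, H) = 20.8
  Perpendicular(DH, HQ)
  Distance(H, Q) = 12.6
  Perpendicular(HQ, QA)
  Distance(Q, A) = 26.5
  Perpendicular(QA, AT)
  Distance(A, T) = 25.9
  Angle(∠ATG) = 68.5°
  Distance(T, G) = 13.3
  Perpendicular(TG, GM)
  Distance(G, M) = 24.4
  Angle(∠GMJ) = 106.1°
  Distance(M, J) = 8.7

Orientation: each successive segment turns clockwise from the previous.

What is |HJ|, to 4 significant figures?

34.47

The perpendicularity gives GM at right angles to TG, so GM runs at 178.6°; with |GM| = 24.4, M = (-14.19, -2.776). ∠GMJ = 106.1° gives MJ at 104.7° from the x-axis; with |MJ| = 8.7, J = (-16.39, 5.639). Then |HJ| = |J − H| = 34.47.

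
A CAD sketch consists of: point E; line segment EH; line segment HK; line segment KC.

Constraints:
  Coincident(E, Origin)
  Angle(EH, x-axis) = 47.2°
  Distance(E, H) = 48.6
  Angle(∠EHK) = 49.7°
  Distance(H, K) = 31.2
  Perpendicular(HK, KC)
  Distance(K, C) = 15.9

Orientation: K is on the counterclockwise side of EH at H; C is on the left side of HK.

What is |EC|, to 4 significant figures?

21.17

∠EHK = 49.7°, so HK runs at 47.2° + (180° − 49.7°) = 177.5° from the x-axis; with |HK| = 31.2, K = H + 31.2·(cos 177.5°, sin 177.5°) = (1.851, 37.02). HK ⟂ KC; with |KC| = 15.9 on the left of HK, C = K + 15.9·(-0.04362, -0.9990) = (1.157, 21.14). Then |EC| = |C − E| = 21.17.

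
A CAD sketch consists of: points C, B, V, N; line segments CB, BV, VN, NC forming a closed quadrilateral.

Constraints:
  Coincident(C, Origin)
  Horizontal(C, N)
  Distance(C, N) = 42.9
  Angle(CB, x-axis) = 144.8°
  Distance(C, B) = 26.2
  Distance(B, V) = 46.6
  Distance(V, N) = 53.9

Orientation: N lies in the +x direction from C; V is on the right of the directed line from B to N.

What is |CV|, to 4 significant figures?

28.01

C is at the origin; CN is horizontal with |CN| = 42.9 and N in +x, so N = (42.9, 0). CB runs at 144.8° with |CB| = 26.2, so B = (-21.41, 15.10). V is determined by |BV| = 46.6 and |VN| = 53.9 together: it lies at the intersection of circle(B, 46.6) and circle(N, 53.9). With |BN| = 66.06, the foot of the radical line on BN is 27.48 from B and the perpendicular offset is √(46.6² − 27.48²) = 37.64. Taking the right-of-BN solution: V = (-3.265, -27.82).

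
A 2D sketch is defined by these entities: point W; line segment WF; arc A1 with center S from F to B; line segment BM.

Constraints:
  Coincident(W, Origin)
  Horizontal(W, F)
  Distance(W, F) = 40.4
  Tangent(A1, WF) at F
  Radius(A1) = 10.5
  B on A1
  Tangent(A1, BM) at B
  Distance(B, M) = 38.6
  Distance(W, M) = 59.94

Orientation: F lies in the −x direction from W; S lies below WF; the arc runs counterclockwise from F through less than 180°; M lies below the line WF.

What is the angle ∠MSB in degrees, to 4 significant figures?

74.78°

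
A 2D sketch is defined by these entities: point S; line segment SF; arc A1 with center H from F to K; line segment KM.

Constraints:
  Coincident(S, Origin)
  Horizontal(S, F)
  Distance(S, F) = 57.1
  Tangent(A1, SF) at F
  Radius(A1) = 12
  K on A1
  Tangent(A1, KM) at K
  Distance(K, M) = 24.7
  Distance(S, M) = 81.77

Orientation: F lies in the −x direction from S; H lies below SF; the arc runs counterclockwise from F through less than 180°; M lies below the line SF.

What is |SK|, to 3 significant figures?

69.3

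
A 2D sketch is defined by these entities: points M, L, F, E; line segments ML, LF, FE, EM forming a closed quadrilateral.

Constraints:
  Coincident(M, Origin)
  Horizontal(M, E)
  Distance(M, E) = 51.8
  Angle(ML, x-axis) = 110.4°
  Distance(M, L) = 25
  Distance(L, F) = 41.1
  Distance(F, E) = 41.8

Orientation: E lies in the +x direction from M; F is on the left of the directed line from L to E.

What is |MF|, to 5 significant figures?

47.091

Checks: |LF| = 41.10 ✓; |FE| = 41.80 ✓.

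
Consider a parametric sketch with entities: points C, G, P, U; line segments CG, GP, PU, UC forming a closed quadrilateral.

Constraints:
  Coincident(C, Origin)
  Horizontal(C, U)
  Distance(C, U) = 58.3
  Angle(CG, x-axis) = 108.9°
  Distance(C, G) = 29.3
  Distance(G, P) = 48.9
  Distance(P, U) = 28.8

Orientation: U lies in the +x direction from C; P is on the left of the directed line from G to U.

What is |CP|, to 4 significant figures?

44.47

C is at the origin; C and U share the same y with |CU| = 58.3 and U in +x, so U = (58.3, 0). CG runs at 108.9° with |CG| = 29.3, so G = (-9.491, 27.72). P is determined by |GP| = 48.9 and |PU| = 28.8 together: it lies at the intersection of circle(G, 48.9) and circle(U, 28.8). With |GU| = 73.24, the foot of the radical line on GU is 47.28 from G and the perpendicular offset is √(48.9² − 47.28²) = 12.48. Taking the left-of-GU solution: P = (39.00, 21.37).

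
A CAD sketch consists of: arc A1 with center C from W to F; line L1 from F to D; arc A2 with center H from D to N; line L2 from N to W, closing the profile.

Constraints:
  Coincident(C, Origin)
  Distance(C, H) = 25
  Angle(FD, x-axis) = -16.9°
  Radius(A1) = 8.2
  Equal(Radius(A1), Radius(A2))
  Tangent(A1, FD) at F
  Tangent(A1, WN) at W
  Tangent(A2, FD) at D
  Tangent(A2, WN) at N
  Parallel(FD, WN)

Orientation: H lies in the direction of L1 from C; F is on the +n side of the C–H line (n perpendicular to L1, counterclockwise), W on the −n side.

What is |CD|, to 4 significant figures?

26.31

Tangency of A1 to both parallel lines with radius 8.2 puts F and W at C ± 8.2·n: F = (2.384, 7.846), W = (-2.384, -7.846). Equal radii place D and N the same way about H: D = H + 8.2·n = (26.30, 0.5783), N = H − 8.2·n = (21.54, -15.11). Then |CD| = |D − C| = 26.31.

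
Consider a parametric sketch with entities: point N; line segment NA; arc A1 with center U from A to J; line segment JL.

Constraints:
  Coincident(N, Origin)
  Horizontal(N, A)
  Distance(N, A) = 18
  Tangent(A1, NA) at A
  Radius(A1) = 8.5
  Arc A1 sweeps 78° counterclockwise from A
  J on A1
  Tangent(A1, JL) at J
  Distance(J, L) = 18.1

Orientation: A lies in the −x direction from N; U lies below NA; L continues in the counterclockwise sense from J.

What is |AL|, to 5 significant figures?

27.259

N is at the origin; NA is horizontal with |NA| = 18.0 and A on the −x side, so A = (-18.000, 0.0000). A1 meets NA tangentially, so UA is at right angles to NA, so U = A + (0, -8.5) = (-18.000, -8.5000). On A1, A sits at bearing 90° from U; a 78° counterclockwise sweep puts J at bearing 168°, so J = U + 8.5·(cos 168°, sin 168°) = (-26.314, -6.7328). A1 meets JL tangentially, so UJ is at right angles to JL, so JL runs along (−sin 168°, cos 168°); with |JL| = 18.1, L = (-30.077, -24.437). Then |AL| = |L − A| = 27.259.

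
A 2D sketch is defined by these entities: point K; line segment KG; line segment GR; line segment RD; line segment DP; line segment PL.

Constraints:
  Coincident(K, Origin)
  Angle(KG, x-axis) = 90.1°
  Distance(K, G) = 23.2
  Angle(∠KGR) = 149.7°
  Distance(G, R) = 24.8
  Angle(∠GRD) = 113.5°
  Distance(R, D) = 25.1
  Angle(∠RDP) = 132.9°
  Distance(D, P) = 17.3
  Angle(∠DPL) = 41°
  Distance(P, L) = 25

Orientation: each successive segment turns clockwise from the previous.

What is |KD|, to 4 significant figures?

55.99

K is at the origin; KG runs at 90.1° with length 23.2, so G = (-0.04049, 23.20). ∠KGR = 149.7° gives GR at 59.80° from the x-axis; with |GR| = 24.8, R = (12.43, 44.63). ∠GRD = 113.5° gives RD at -6.700° from the x-axis; with |RD| = 25.1, D = (37.36, 41.71). Then |KD| = |D − K| = 55.99.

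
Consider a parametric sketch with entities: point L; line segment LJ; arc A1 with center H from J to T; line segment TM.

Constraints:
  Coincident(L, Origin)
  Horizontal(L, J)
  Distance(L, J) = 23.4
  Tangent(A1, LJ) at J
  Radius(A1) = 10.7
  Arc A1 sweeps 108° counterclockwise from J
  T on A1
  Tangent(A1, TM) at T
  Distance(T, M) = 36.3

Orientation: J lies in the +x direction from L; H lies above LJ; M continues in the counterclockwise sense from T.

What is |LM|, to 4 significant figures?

53.43

L is at the origin; L and J share the same y with |LJ| = 23.4 and J on the +x side, so J = (23.40, 0.000). Tangency of A1 to LJ means the radius HJ is perpendicular to LJ, so H = J + (0, 10.7) = (23.40, 10.70). On A1, J sits at bearing -90° from H; a 108° counterclockwise sweep puts T at bearing 18°, so T = H + 10.7·(cos 18°, sin 18°) = (33.58, 14.01). The tangent condition forces HT to be normal to TM, so TM runs along (−sin 18°, cos 18°); with |TM| = 36.3, M = (22.36, 48.53). Then |LM| = |M − L| = 53.43.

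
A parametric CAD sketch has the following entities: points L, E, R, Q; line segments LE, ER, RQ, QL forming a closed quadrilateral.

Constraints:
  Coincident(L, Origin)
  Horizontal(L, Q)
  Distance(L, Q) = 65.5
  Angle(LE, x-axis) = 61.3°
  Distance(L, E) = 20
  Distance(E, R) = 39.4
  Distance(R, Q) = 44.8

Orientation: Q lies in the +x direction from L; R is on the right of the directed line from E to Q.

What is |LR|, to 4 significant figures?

31.14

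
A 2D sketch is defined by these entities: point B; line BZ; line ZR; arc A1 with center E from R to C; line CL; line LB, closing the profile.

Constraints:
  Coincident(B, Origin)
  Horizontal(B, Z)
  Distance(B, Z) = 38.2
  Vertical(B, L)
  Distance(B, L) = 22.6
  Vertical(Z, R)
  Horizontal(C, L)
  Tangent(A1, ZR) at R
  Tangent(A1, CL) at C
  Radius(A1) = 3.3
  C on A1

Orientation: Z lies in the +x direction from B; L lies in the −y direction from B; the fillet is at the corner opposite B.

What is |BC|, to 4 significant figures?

41.58

B is at the origin; B and Z share the same y with |BZ| = 38.2 and Z on the +x side, so Z = (38.20, 0.000). B and L share the same x with |BL| = 22.6 and L on the −y side, so L = (0.000, -22.60). The virtual corner opposite B is at (38.20, -22.60). A1 meets ZR tangentially, so ER is at right angles to ZR and tangency of A1 to CL means the radius EC is perpendicular to CL, with radius 3.3, so the center E sits 3.3 in from both sides at E = (34.90, -19.30). That places the tangent points at R = (38.20, -19.30) on ZR and C = (34.90, -22.60) on CL. Then |BC| = |C − B| = 41.58.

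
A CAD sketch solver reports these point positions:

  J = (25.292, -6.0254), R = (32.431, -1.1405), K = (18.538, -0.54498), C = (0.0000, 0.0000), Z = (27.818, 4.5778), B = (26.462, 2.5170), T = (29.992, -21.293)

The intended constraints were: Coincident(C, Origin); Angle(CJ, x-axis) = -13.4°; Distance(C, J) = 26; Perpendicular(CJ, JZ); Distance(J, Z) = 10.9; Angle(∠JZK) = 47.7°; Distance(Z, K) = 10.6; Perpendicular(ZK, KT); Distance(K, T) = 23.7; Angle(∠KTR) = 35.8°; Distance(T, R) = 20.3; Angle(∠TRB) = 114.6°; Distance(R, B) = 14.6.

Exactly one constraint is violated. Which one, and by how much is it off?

Distance(R, B) = 14.6 — off by 7.60.

C = (0.00, 0.00) ✓; CJ at -13.40° ✓; |CJ| = 26.00 ✓; ∠(CJ, JZ) = 90.00° ✓; |JZ| = 10.90 ✓; ∠JZK = 47.70° ✓; |ZK| = 10.60 ✓; ∠(ZK, KT) = 90.00° ✓; |KT| = 23.70 ✓; ∠KTR = 35.80° ✓; |TR| = 20.30 ✓; ∠TRB = 114.6° ✓; |RB| = 7.000 ✗.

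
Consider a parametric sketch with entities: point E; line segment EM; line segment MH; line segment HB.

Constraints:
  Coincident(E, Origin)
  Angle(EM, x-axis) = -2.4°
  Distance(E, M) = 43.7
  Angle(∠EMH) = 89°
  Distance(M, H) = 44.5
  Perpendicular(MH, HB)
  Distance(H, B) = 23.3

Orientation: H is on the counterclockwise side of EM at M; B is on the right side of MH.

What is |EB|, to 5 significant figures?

80.007

E is at the origin; EM runs at -2.4° with length 43.7, so M = 43.7·(cos -2.4°, sin -2.4°) = (43.662, -1.8300). ∠EMH = 89.0°, so MH runs at -2.4° + (180° − 89.0°) = 88.600° from the x-axis; with |MH| = 44.5, H = M + 44.5·(cos 88.600°, sin 88.600°) = (44.749, 42.657). MH is perpendicular to HB; with |HB| = 23.3 on the right of MH, B = H + 23.3·(0.99970, -0.024432) = (68.042, 42.087). Then |EB| = |B − E| = 80.007.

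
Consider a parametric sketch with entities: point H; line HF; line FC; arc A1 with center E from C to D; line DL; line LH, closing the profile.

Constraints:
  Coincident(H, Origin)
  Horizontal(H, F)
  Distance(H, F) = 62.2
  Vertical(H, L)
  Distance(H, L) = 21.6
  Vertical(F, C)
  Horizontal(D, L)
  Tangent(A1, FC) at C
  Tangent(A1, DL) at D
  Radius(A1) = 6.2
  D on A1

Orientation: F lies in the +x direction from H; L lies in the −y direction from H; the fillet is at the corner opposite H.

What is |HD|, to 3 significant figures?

60.0

The virtual corner opposite H is at (62.2, -21.6). A1 meets FC tangentially, so EC is at right angles to FC and tangency of A1 to DL means the radius ED is perpendicular to DL, with radius 6.2, so the center E sits 6.2 in from both sides at E = (56.0, -15.4). That places the tangent points at C = (62.2, -15.4) on FC and D = (56.0, -21.6) on DL. Then |HD| = |D − H| = 60.0.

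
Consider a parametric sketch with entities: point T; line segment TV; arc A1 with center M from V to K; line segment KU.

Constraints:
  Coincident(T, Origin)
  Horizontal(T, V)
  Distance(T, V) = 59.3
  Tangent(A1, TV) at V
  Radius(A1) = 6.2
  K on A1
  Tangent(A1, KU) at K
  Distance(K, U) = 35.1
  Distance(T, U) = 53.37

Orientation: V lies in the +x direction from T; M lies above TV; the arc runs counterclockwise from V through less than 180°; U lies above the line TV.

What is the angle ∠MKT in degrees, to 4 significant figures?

34.37°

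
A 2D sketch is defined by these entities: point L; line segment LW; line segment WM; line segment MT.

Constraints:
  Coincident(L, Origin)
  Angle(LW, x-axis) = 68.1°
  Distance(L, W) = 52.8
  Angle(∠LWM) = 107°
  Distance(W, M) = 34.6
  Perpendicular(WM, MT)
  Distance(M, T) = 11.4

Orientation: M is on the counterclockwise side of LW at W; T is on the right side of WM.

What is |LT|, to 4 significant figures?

79.59

∠LWM = 107.0°, so WM runs at 68.1° + (180° − 107.0°) = 141.1° from the x-axis; with |WM| = 34.6, M = W + 34.6·(cos 141.1°, sin 141.1°) = (-7.233, 70.72). WM ⟂ MT; with |MT| = 11.4 on the right of WM, T = M + 11.4·(0.6280, 0.7782) = (-0.07468, 79.59). Then |LT| = |T − L| = 79.59.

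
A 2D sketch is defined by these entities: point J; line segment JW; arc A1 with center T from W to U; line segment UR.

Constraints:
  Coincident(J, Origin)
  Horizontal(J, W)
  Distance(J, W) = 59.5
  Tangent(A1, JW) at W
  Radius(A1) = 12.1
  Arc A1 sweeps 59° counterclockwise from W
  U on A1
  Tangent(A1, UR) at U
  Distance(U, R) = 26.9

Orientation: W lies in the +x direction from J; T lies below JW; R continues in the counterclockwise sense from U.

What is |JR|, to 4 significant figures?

45.62

On A1, W sits at bearing 90° from T; a 59° counterclockwise sweep puts U at bearing 149°, so U = T + 12.1·(cos 149°, sin 149°) = (49.13, -5.868). A1 meets UR tangentially, so TU is at right angles to UR, so UR runs along (−sin 149°, cos 149°); with |UR| = 26.9, R = (35.27, -28.93). Then |JR| = |R − J| = 45.62.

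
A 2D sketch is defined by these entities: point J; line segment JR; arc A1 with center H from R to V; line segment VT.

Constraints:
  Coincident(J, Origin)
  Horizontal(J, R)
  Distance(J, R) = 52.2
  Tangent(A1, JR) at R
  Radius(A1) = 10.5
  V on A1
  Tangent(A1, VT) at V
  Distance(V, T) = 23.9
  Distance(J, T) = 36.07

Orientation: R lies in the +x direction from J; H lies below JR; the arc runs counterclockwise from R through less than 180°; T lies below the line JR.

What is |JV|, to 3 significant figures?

44.4

J is at the origin; JR is horizontal with |JR| = 52.2 and R on the +x side, so R = (52.2, 0.00). The tangent condition forces HR to be normal to JR, so H = R + (0, -10.5) = (52.2, -10.5). Since HV ⟂ VT (tangency), |HT| = √(10.5² + 23.9²) = 26.1 regardless of where V sits on A1. So T lies on both circle(J, 36.07) and circle(H, 26.1); the below-JR intersection is T = (28.7, -21.9). V is the foot of the tangent from T: V = (44.2, -3.68).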